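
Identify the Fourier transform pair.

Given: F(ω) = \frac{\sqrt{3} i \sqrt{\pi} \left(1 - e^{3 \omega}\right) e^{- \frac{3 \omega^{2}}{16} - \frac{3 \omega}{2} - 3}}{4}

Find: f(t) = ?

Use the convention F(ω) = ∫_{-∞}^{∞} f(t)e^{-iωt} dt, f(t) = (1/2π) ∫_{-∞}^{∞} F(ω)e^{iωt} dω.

f(t) = e^{- \frac{4 t^{2}}{3}} \sin{\left(4 t \right)}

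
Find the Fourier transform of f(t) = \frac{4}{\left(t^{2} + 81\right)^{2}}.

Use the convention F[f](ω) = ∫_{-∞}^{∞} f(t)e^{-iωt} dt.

F(ω) = \frac{2 \pi \left(9 \left|{\omega}\right| + 1\right) e^{- 9 \left|{\omega}\right|}}{729}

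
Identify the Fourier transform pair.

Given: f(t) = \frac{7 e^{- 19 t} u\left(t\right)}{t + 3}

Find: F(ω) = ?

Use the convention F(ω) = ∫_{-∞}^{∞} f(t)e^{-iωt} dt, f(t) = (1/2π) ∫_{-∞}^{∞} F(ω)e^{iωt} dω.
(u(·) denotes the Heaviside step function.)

F(ω) = 7 e^{3 i \omega + 57} \operatorname{E}_{1}\left(3 i \omega + 57\right)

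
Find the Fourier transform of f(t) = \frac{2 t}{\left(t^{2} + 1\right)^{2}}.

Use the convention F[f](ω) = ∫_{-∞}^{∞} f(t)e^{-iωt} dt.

F(ω) = - i \pi \omega e^{- \left|{\omega}\right|}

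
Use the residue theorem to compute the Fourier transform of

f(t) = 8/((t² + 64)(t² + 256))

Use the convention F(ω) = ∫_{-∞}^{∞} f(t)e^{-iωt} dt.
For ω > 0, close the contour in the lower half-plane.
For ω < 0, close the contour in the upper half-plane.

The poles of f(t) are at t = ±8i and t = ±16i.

Let g(z) = f(z)e^{-iωz}; for large |z| the factor e^{-iωz} decays in the lower half-plane when ω > 0 and in the upper half-plane when ω < 0.

Case ω > 0 (lower half-plane, clockwise contour ⇒ F(ω) = -2πi·ΣRes):
  Res_{z = - 8 i} g(z) = \frac{i e^{- 8 \omega}}{384}
  Res_{z = - 16 i} g(z) = - \frac{i e^{- 16 \omega}}{768}
  F(ω) = -2πi·ΣRes = \frac{\pi \left(2 e^{8 \omega} - 1\right) e^{- 16 \omega}}{384}

Case ω < 0 (upper half-plane, counterclockwise contour ⇒ F(ω) = +2πi·ΣRes):
  Res_{z = 8 i} g(z) = - \frac{i e^{8 \omega}}{384}
  Res_{z = 16 i} g(z) = \frac{i e^{16 \omega}}{768}
  F(ω) = 2πi·ΣRes = \frac{\pi \left(2 - e^{8 \omega}\right) e^{8 \omega}}{384}

Both cases combine into a single formula in |ω|:

F(ω) = \frac{\pi \left(2 e^{8 \left|{\omega}\right|} - 1\right) e^{- 16 \left|{\omega}\right|}}{384}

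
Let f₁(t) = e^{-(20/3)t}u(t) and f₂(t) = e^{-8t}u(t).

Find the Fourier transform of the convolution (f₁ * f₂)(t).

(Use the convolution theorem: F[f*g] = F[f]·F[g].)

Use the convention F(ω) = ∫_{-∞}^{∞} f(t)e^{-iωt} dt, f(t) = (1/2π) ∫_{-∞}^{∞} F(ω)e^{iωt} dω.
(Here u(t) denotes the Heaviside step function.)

F[f₁*f₂](ω) = \frac{3}{\left(i \omega + 8\right) \left(3 i \omega + 20\right)}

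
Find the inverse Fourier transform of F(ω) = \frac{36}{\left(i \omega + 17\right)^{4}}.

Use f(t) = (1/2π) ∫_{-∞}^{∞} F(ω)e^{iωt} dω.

f(t) = 6 t^{3} e^{- 17 t} u\left(t\right)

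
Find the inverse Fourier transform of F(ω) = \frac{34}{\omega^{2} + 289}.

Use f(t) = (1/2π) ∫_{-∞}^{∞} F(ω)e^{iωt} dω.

f(t) = e^{- 17 \left|{t}\right|}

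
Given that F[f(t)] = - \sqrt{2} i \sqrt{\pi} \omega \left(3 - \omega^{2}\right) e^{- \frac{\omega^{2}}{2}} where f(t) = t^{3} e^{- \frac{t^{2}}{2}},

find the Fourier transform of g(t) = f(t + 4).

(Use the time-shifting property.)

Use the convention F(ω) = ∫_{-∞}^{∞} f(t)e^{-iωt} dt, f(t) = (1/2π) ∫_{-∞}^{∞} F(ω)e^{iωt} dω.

F[g](ω) = \sqrt{2} i \sqrt{\pi} \omega \left(\omega^{2} - 3\right) e^{\frac{\omega \left(- \omega + 8 i\right)}{2}}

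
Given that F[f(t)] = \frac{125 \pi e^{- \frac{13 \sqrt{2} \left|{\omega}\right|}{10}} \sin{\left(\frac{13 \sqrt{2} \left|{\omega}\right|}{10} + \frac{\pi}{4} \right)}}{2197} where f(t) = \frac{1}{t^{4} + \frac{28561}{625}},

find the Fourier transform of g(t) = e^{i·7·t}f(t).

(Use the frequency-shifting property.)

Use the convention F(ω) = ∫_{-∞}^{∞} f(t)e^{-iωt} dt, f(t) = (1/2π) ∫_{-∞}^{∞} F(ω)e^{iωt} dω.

F[g](ω) = \frac{125 \pi e^{- \frac{13 \sqrt{2} \left|{\omega - 7}\right|}{10}} \sin{\left(\frac{13 \sqrt{2} \left|{\omega - 7}\right|}{10} + \frac{\pi}{4} \right)}}{2197}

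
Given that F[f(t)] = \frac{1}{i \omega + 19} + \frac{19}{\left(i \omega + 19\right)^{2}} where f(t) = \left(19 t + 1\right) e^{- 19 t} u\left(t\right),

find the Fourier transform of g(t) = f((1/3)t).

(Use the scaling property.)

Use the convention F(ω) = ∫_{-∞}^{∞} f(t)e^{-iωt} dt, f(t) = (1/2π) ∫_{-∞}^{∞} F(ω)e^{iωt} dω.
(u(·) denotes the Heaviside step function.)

F[g](ω) = \frac{3 \left(- 3 i \omega - 38\right)}{9 \omega^{2} - 114 i \omega - 361}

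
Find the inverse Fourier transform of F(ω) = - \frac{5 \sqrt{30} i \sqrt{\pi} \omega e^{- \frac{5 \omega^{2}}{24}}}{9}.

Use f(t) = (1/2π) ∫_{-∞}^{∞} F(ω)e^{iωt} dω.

f(t) = 8 t e^{- \frac{6 t^{2}}{5}}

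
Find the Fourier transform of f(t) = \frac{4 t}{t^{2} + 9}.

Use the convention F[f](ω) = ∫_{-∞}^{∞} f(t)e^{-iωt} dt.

F(ω) = - 4 i \pi e^{- 3 \left|{\omega}\right|} \operatorname{sign}{\left(\omega \right)}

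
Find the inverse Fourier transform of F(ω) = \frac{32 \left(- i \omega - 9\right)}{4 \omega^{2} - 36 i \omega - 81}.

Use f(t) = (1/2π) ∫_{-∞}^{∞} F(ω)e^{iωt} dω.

f(t) = 8 \left(\frac{9 t}{2} + 1\right) e^{- \frac{9 t}{2}} u\left(t\right)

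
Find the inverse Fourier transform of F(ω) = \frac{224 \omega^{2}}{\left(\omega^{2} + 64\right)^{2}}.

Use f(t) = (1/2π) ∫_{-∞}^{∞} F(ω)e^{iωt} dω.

f(t) = 7 \left(1 - 8 \left|{t}\right|\right) e^{- 8 \left|{t}\right|}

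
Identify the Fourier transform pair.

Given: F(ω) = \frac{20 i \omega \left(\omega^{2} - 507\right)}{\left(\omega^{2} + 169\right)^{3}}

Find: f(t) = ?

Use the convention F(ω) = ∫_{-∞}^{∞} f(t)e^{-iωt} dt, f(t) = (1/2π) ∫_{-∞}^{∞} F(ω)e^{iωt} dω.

f(t) = 5 t e^{- 13 \left|{t}\right|} \left|{t}\right|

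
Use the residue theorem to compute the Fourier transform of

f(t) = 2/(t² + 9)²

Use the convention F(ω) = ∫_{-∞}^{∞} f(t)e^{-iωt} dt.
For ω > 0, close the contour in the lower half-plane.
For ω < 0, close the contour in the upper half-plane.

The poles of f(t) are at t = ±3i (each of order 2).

Let g(z) = f(z)e^{-iωz}; for large |z| the factor e^{-iωz} decays in the lower half-plane when ω > 0 and in the upper half-plane when ω < 0.

Case ω > 0 (lower half-plane, clockwise contour ⇒ F(ω) = -2πi·ΣRes):
  Res_{z = - 3 i} g(z) = \frac{i \left(3 \omega + 1\right) e^{- 3 \omega}}{54} (pole of order 2)
  F(ω) = -2πi·ΣRes = \frac{\pi \left(3 \omega + 1\right) e^{- 3 \omega}}{27}

Case ω < 0 (upper half-plane, counterclockwise contour ⇒ F(ω) = +2πi·ΣRes):
  Res_{z = 3 i} g(z) = \frac{i \left(3 \omega - 1\right) e^{3 \omega}}{54} (pole of order 2)
  F(ω) = 2πi·ΣRes = \frac{\pi \left(1 - 3 \omega\right) e^{3 \omega}}{27}

Both cases combine into a single formula in |ω|:

F(ω) = \frac{\pi \left(3 \left|{\omega}\right| + 1\right) e^{- 3 \left|{\omega}\right|}}{27}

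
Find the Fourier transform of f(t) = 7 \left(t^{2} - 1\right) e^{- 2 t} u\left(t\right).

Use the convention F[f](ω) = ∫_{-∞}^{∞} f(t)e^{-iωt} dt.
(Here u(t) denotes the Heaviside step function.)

F(ω) = \frac{7 \left(2 i \omega - \left(i \omega + 2\right)^{3} + 4\right)}{\left(i \omega + 2\right)^{4}}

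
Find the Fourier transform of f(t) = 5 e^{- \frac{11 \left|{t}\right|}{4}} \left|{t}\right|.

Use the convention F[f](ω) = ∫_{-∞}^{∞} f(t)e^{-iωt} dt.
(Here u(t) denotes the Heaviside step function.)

F(ω) = \frac{160 \left(121 - 16 \omega^{2}\right)}{\left(16 \omega^{2} + 121\right)^{2}}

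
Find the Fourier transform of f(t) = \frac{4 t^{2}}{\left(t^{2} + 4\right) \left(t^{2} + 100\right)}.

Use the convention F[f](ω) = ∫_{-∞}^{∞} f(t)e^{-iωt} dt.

F(ω) = \frac{\pi \left(5 - e^{8 \left|{\omega}\right|}\right) e^{- 10 \left|{\omega}\right|}}{12}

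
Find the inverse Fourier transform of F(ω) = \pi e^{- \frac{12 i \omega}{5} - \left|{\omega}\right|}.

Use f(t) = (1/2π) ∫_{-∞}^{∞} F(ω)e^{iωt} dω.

f(t) = \frac{1}{\left(t - \frac{12}{5}\right)^{2} + 1}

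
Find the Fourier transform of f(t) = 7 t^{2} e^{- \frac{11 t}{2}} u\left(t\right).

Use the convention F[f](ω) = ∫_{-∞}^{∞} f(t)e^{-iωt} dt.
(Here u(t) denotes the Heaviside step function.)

F(ω) = \frac{112}{\left(2 i \omega + 11\right)^{3}}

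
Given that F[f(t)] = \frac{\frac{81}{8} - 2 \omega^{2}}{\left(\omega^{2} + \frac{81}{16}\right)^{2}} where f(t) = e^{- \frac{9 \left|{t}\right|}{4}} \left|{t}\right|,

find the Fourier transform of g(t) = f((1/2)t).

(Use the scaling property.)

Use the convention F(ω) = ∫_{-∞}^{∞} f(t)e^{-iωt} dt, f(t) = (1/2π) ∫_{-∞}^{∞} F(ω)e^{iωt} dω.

F[g](ω) = \frac{64 \left(81 - 64 \omega^{2}\right)}{\left(64 \omega^{2} + 81\right)^{2}}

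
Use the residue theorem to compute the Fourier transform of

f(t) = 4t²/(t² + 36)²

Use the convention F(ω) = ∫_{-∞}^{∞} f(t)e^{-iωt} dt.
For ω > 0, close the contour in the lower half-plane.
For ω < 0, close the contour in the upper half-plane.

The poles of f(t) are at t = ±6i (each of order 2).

Let g(z) = f(z)e^{-iωz}; for large |z| the factor e^{-iωz} decays in the lower half-plane when ω > 0 and in the upper half-plane when ω < 0.

Case ω > 0 (lower half-plane, clockwise contour ⇒ F(ω) = -2πi·ΣRes):
  Res_{z = - 6 i} g(z) = i \left(\frac{1}{6} - \omega\right) e^{- 6 \omega} (pole of order 2)
  F(ω) = -2πi·ΣRes = \frac{\pi \left(1 - 6 \omega\right) e^{- 6 \omega}}{3}

Case ω < 0 (upper half-plane, counterclockwise contour ⇒ F(ω) = +2πi·ΣRes):
  Res_{z = 6 i} g(z) = i \left(- \omega - \frac{1}{6}\right) e^{6 \omega} (pole of order 2)
  F(ω) = 2πi·ΣRes = \frac{\pi \left(6 \omega + 1\right) e^{6 \omega}}{3}

Both cases combine into a single formula in |ω|:

F(ω) = \frac{\pi \left(1 - 6 \left|{\omega}\right|\right) e^{- 6 \left|{\omega}\right|}}{3}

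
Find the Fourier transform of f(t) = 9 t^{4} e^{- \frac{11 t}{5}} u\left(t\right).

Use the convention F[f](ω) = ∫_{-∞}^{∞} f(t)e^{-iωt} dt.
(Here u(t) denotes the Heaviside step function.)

F(ω) = \frac{675000}{\left(5 i \omega + 11\right)^{5}}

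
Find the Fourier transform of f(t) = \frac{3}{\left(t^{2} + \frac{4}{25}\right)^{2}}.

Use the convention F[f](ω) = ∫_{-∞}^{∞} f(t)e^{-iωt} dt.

F(ω) = \frac{75 \pi \left(2 \left|{\omega}\right| + 5\right) e^{- \frac{2 \left|{\omega}\right|}{5}}}{16}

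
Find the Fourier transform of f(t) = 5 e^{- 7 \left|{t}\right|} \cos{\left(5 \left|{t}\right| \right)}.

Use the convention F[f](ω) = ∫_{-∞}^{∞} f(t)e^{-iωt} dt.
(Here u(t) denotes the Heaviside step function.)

F(ω) = \frac{70 \left(\omega^{2} + 74\right)}{\omega^{4} + 48 \omega^{2} + 5476}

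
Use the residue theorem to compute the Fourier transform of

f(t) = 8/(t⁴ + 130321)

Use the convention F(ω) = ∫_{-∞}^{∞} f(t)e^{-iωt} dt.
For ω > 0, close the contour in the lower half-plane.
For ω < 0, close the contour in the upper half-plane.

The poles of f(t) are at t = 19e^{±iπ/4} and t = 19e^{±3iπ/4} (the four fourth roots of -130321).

Let g(z) = f(z)e^{-iωz}; for large |z| the factor e^{-iωz} decays in the lower half-plane when ω > 0 and in the upper half-plane when ω < 0.

Case ω > 0 (lower half-plane, clockwise contour ⇒ F(ω) = -2πi·ΣRes):
  Res_{z = - \frac{19 \sqrt{2}}{2} - \frac{19 \sqrt{2} i}{2}} g(z) = \frac{\sqrt{2} \left(1 + i\right) e^{\frac{19 \sqrt{2} \omega \left(-1 + i\right)}{2}}}{6859}
  Res_{z = \frac{19 \sqrt{2}}{2} - \frac{19 \sqrt{2} i}{2}} g(z) = \frac{\sqrt{2} \left(-1 + i\right) e^{- \frac{19 \sqrt{2} \omega \left(1 + i\right)}{2}}}{6859}
  F(ω) = -2πi·ΣRes = \frac{2 \sqrt{2} \pi \left(\left(1 - i\right) e^{19 \sqrt{2} i \omega} + 1 + i\right) e^{- \frac{19 \sqrt{2} \omega \left(1 + i\right)}{2}}}{6859} = \frac{8 \pi e^{- \frac{19 \sqrt{2} \omega}{2}} \sin{\left(\frac{19 \sqrt{2} \omega}{2} + \frac{\pi}{4} \right)}}{6859}

Case ω < 0 (upper half-plane, counterclockwise contour ⇒ F(ω) = +2πi·ΣRes):
  Res_{z = \frac{19 \sqrt{2}}{2} + \frac{19 \sqrt{2} i}{2}} g(z) = - \frac{\sqrt{2} \left(1 + i\right) e^{\frac{19 \sqrt{2} \omega \left(1 - i\right)}{2}}}{6859}
  Res_{z = - \frac{19 \sqrt{2}}{2} + \frac{19 \sqrt{2} i}{2}} g(z) = \frac{\sqrt{2} \left(1 - i\right) e^{\frac{19 \sqrt{2} \omega \left(1 + i\right)}{2}}}{6859}
  F(ω) = 2πi·ΣRes = - \frac{2 \sqrt{2} i \pi \left(\left(1 + i\right) e^{\frac{19 \sqrt{2} \omega \left(1 - i\right)}{2}} - \left(1 - i\right) e^{\frac{19 \sqrt{2} \omega \left(1 + i\right)}{2}}\right)}{6859} = \frac{8 \pi e^{\frac{19 \sqrt{2} \omega}{2}} \cos{\left(\frac{19 \sqrt{2} \omega}{2} + \frac{\pi}{4} \right)}}{6859}

Both cases combine into a single formula in |ω|:

F(ω) = \frac{8 \pi e^{- \frac{19 \sqrt{2} \left|{\omega}\right|}{2}} \sin{\left(\frac{19 \sqrt{2} \left|{\omega}\right|}{2} + \frac{\pi}{4} \right)}}{6859}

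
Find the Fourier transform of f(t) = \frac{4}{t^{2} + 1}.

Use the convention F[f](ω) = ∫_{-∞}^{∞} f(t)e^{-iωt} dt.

F(ω) = 4 \pi e^{- \left|{\omega}\right|}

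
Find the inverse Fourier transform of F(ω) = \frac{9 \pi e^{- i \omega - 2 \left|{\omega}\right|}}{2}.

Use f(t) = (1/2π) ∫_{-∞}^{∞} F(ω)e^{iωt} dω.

f(t) = \frac{9}{\left(t - 1\right)^{2} + 4}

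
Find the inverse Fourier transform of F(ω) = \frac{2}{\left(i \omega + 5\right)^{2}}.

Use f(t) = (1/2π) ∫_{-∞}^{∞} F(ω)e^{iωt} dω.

f(t) = 2 t e^{- 5 t} u\left(t\right)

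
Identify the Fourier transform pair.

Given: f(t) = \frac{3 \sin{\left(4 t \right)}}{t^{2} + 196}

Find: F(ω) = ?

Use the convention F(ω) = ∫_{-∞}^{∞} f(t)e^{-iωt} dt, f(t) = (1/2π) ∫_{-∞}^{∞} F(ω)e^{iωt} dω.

F(ω) = \frac{3 i \pi e^{- 14 \left|{\omega + 4}\right|}}{28} - \frac{3 i \pi e^{- 14 \left|{\omega - 4}\right|}}{28}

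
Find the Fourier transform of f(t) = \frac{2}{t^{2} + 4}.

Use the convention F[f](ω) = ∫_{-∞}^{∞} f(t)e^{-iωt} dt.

F(ω) = \pi e^{- 2 \left|{\omega}\right|}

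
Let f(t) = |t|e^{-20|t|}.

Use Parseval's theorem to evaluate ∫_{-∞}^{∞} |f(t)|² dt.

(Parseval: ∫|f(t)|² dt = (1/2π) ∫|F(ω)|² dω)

∫|f(t)|² dt = \frac{1}{16000}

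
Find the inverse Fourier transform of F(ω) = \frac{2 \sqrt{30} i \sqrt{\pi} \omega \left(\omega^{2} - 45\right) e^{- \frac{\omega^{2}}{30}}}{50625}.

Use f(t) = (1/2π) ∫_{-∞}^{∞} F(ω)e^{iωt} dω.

f(t) = 2 t^{3} e^{- \frac{15 t^{2}}{2}}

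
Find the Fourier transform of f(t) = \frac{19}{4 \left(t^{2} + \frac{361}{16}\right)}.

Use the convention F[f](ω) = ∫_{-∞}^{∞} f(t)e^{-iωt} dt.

F(ω) = \pi e^{- \frac{19 \left|{\omega}\right|}{4}}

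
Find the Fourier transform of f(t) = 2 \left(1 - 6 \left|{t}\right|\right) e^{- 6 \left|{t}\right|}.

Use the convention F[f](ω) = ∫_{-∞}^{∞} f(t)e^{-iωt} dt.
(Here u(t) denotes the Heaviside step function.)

F(ω) = \frac{48 \omega^{2}}{\left(\omega^{2} + 36\right)^{2}}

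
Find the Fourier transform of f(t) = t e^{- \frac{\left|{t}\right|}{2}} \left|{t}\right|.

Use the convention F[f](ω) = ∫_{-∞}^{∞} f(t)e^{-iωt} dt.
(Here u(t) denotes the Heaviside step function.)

F(ω) = \frac{64 i \omega \left(4 \omega^{2} - 3\right)}{\left(4 \omega^{2} + 1\right)^{3}}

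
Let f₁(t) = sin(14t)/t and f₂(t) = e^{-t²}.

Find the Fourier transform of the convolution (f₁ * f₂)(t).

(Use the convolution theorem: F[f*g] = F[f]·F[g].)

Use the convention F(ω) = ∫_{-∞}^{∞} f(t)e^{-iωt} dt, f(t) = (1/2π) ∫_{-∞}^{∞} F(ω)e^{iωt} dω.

F[f₁*f₂](ω) = \begin{cases} \pi^{\frac{3}{2}} e^{- \frac{\omega^{2}}{4}} & \text{for}\: \omega > -14 \wedge \omega < 14 \\0 & \text{otherwise} \end{cases}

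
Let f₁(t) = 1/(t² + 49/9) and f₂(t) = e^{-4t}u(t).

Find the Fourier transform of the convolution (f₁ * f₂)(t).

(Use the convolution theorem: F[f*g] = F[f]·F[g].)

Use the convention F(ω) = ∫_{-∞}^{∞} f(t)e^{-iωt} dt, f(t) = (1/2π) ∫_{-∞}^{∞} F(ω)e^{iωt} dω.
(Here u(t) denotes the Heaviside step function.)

F[f₁*f₂](ω) = \frac{3 \pi e^{- \frac{7 \left|{\omega}\right|}{3}}}{7 \left(i \omega + 4\right)}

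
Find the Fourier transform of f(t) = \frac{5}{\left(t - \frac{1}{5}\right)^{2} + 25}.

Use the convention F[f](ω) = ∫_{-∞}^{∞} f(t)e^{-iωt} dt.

F(ω) = \pi e^{- \frac{i \omega}{5} - 5 \left|{\omega}\right|}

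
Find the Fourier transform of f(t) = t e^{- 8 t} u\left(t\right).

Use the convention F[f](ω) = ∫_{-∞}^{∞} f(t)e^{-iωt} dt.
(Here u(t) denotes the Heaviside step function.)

F(ω) = \frac{1}{\left(i \omega + 8\right)^{2}}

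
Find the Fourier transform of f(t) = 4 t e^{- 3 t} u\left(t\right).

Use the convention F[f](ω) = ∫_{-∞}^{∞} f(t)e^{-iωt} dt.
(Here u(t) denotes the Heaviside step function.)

F(ω) = \frac{4}{\left(i \omega + 3\right)^{2}}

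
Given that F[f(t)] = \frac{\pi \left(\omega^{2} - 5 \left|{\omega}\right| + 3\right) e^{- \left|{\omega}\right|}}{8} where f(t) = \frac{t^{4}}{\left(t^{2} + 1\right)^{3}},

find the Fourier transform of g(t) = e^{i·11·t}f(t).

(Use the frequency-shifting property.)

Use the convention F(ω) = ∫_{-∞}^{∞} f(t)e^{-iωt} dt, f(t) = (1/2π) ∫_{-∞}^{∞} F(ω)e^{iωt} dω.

F[g](ω) = \frac{\pi \left(\left(\omega - 11\right)^{2} - 5 \left|{\omega - 11}\right| + 3\right) e^{- \left|{\omega - 11}\right|}}{8}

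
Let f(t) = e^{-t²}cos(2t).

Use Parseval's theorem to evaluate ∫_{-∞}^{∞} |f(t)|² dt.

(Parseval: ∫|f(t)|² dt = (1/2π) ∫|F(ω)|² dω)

∫|f(t)|² dt = \frac{\sqrt{2} \sqrt{\pi} \left(1 + e^{2}\right)}{4 e^{2}}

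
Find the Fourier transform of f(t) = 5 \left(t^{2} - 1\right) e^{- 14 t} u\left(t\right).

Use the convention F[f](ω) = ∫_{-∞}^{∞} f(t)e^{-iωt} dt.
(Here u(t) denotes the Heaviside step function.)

F(ω) = \frac{5 \left(2 i \omega - \left(i \omega + 14\right)^{3} + 28\right)}{\left(i \omega + 14\right)^{4}}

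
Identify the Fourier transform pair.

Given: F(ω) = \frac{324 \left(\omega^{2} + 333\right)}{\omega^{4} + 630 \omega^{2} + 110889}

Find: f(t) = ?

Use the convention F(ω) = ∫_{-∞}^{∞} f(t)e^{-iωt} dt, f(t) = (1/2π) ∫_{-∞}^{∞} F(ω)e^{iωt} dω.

f(t) = 9 e^{- 18 \left|{t}\right|} \cos{\left(3 t \right)}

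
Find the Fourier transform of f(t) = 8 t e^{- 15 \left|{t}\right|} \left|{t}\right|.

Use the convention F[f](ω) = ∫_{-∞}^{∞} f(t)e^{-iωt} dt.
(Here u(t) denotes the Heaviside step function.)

F(ω) = \frac{32 i \omega \left(\omega^{2} - 675\right)}{\left(\omega^{2} + 225\right)^{3}}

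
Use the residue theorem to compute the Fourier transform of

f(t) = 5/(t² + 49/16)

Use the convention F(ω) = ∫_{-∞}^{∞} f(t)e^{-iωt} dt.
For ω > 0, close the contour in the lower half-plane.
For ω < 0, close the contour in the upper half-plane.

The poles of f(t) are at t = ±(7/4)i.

Let g(z) = f(z)e^{-iωz}; for large |z| the factor e^{-iωz} decays in the lower half-plane when ω > 0 and in the upper half-plane when ω < 0.

Case ω > 0 (lower half-plane, clockwise contour ⇒ F(ω) = -2πi·ΣRes):
  Res_{z = - \frac{7 i}{4}} g(z) = \frac{10 i e^{- \frac{7 \omega}{4}}}{7}
  F(ω) = -2πi·ΣRes = \frac{20 \pi e^{- \frac{7 \omega}{4}}}{7}

Case ω < 0 (upper half-plane, counterclockwise contour ⇒ F(ω) = +2πi·ΣRes):
  Res_{z = \frac{7 i}{4}} g(z) = - \frac{10 i e^{\frac{7 \omega}{4}}}{7}
  F(ω) = 2πi·ΣRes = \frac{20 \pi e^{\frac{7 \omega}{4}}}{7}

Both cases combine into a single formula in |ω|:

F(ω) = \frac{20 \pi e^{- \frac{7 \left|{\omega}\right|}{4}}}{7}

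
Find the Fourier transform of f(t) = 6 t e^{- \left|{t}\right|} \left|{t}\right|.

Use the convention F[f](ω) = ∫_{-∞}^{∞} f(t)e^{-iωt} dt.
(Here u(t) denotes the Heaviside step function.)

F(ω) = \frac{24 i \omega \left(\omega^{2} - 3\right)}{\left(\omega^{2} + 1\right)^{3}}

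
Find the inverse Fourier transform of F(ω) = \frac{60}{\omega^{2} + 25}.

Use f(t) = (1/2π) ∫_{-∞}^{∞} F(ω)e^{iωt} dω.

f(t) = 6 e^{- 5 \left|{t}\right|}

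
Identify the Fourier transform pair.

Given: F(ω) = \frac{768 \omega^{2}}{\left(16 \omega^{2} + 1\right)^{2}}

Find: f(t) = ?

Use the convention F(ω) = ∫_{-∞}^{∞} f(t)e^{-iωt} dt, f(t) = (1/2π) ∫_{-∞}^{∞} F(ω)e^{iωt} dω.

f(t) = 3 \left(1 - \frac{\left|{t}\right|}{4}\right) e^{- \frac{\left|{t}\right|}{4}}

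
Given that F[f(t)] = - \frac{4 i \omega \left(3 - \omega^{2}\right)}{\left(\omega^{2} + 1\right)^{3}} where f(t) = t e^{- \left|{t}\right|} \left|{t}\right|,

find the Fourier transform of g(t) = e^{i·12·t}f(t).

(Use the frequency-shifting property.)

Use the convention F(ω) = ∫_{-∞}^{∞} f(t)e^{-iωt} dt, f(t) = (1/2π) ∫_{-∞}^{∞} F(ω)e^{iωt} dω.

F[g](ω) = \frac{4 i \left(\omega - 12\right) \left(\left(\omega - 12\right)^{2} - 3\right)}{\left(\left(\omega - 12\right)^{2} + 1\right)^{3}}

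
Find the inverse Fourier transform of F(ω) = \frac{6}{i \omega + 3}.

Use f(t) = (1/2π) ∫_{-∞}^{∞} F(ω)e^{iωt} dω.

f(t) = 6 e^{- 3 t} u\left(t\right)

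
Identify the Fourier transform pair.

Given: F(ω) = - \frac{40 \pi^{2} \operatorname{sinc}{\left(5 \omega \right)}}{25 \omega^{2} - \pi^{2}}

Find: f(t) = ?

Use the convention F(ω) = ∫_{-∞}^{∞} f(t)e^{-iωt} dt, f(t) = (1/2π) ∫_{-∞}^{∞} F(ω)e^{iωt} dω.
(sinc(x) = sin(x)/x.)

f(t) = 8 \left(\begin{cases} \cos^{2}{\left(\frac{\pi t}{10} \right)} & \text{for}\: \left|{t}\right| < 5 \\0 & \text{otherwise} \end{cases}\right)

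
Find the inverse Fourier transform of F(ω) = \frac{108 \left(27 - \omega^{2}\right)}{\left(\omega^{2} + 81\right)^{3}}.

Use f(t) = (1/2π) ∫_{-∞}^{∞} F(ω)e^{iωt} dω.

f(t) = t^{2} e^{- 9 \left|{t}\right|}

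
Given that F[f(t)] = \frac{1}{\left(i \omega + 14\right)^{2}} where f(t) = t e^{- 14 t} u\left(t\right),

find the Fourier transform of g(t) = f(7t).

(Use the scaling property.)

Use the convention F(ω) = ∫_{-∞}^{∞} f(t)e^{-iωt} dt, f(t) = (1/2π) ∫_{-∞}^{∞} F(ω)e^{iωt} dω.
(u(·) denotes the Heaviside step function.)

F[g](ω) = \frac{7}{\left(i \omega + 98\right)^{2}}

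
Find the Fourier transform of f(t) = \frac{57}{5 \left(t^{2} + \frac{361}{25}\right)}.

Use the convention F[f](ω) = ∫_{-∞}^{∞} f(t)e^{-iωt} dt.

F(ω) = 3 \pi e^{- \frac{19 \left|{\omega}\right|}{5}}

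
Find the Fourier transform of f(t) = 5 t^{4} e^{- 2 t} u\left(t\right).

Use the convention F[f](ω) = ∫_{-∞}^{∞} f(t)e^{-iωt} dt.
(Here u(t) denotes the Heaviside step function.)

F(ω) = \frac{120}{\left(i \omega + 2\right)^{5}}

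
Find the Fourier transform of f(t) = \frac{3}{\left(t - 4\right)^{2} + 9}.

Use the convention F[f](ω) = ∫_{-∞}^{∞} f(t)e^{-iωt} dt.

F(ω) = \pi e^{- 4 i \omega - 3 \left|{\omega}\right|}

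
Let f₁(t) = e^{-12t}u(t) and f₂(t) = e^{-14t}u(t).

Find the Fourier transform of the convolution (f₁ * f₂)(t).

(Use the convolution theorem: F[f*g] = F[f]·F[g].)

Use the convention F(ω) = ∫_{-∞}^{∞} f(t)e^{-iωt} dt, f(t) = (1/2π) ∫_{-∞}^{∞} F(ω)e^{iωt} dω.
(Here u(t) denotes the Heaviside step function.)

F[f₁*f₂](ω) = \frac{1}{\left(i \omega + 12\right) \left(i \omega + 14\right)}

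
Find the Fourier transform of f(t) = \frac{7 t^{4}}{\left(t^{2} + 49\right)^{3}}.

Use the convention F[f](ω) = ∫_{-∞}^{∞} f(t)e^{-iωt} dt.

F(ω) = \frac{\pi \left(49 \omega^{2} - 35 \left|{\omega}\right| + 3\right) e^{- 7 \left|{\omega}\right|}}{8}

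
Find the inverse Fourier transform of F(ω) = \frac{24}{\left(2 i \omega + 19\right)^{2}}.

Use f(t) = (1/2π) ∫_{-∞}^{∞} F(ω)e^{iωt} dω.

f(t) = 6 t e^{- \frac{19 t}{2}} u\left(t\right)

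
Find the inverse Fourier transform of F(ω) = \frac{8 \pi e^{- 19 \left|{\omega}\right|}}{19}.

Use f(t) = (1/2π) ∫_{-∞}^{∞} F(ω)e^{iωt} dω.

f(t) = \frac{8}{t^{2} + 361}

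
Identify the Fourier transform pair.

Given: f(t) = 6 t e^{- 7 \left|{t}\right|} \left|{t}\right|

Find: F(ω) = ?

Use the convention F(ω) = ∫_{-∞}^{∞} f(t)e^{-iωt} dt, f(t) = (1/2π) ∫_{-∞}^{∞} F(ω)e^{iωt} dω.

F(ω) = \frac{24 i \omega \left(\omega^{2} - 147\right)}{\left(\omega^{2} + 49\right)^{3}}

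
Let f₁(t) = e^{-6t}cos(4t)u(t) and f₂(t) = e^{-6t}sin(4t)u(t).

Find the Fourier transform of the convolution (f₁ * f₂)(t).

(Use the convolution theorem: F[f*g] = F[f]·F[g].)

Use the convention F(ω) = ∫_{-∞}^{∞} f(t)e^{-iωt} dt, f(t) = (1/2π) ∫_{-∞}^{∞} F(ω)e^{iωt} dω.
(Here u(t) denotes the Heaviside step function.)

F[f₁*f₂](ω) = \frac{4 \left(i \omega + 6\right)}{\left(\left(i \omega + 6\right)^{2} + 16\right)^{2}}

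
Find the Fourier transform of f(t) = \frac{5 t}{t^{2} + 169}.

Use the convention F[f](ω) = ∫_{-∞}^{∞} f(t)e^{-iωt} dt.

F(ω) = - 5 i \pi e^{- 13 \left|{\omega}\right|} \operatorname{sign}{\left(\omega \right)}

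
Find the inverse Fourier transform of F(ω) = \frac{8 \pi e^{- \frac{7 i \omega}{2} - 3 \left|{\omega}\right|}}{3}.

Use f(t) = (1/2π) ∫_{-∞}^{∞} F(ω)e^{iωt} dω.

f(t) = \frac{8}{\left(t - \frac{7}{2}\right)^{2} + 9}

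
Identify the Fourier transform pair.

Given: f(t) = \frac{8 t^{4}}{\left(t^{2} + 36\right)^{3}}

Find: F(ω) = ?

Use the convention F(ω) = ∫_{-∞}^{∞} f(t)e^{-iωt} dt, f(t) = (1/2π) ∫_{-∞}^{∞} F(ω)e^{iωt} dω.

F(ω) = \frac{\pi \left(12 \omega^{2} - 10 \left|{\omega}\right| + 1\right) e^{- 6 \left|{\omega}\right|}}{2}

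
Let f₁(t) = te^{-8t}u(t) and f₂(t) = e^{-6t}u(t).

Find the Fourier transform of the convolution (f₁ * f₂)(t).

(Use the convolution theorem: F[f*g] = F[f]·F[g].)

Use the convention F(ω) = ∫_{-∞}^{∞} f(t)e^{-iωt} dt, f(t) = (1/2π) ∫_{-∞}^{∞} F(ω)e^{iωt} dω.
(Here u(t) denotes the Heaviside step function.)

F[f₁*f₂](ω) = \frac{1}{\left(i \omega + 6\right) \left(i \omega + 8\right)^{2}}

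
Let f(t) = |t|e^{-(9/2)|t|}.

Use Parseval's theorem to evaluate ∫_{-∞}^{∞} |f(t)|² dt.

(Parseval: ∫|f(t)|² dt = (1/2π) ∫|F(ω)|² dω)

∫|f(t)|² dt = \frac{4}{729}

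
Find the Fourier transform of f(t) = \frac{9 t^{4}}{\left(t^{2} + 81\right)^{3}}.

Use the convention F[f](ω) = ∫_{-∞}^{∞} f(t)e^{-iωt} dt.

F(ω) = \frac{3 \pi \left(27 \omega^{2} - 15 \left|{\omega}\right| + 1\right) e^{- 9 \left|{\omega}\right|}}{8}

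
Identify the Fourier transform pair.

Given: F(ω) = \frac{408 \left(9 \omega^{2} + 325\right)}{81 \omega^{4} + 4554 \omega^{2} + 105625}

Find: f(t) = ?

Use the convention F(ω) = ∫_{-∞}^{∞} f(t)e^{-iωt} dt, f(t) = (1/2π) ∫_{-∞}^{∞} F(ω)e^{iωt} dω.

f(t) = 4 e^{- \frac{17 \left|{t}\right|}{3}} \cos{\left(2 \left|{t}\right| \right)}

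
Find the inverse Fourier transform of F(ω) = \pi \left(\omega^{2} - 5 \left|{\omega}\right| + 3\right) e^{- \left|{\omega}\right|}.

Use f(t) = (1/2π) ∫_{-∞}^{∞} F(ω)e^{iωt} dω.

f(t) = \frac{8 t^{4}}{\left(t^{2} + 1\right)^{3}}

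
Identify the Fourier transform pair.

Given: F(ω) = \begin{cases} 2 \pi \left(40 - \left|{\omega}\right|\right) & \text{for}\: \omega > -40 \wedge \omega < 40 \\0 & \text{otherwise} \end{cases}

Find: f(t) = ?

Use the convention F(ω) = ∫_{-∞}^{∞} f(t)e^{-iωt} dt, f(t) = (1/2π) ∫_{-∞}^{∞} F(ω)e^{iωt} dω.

f(t) = \frac{4 \sin^{2}{\left(20 t \right)}}{t^{2}}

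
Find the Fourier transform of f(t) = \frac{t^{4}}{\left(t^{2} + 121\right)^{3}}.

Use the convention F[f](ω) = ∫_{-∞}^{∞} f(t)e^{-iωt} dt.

F(ω) = \frac{\pi \left(121 \omega^{2} - 55 \left|{\omega}\right| + 3\right) e^{- 11 \left|{\omega}\right|}}{88}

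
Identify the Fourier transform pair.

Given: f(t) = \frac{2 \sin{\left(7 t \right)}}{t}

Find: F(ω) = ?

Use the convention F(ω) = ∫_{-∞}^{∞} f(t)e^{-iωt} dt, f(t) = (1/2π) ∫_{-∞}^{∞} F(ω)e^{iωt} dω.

F(ω) = \begin{cases} 2 \pi & \text{for}\: \omega > -7 \wedge \omega < 7 \\0 & \text{otherwise} \end{cases}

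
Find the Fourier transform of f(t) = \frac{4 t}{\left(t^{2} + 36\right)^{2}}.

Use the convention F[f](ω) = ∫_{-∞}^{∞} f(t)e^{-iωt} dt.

F(ω) = - \frac{i \pi \omega e^{- 6 \left|{\omega}\right|}}{3}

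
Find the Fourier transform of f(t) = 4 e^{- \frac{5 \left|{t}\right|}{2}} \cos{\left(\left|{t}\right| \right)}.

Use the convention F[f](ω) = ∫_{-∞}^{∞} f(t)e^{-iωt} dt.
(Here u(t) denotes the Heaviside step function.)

F(ω) = \frac{80 \left(4 \omega^{2} + 29\right)}{16 \omega^{4} + 168 \omega^{2} + 841}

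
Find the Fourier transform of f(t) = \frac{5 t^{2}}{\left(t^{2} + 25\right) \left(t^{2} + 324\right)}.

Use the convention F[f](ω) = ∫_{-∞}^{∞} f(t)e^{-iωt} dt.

F(ω) = \frac{5 \pi \left(18 - 5 e^{13 \left|{\omega}\right|}\right) e^{- 18 \left|{\omega}\right|}}{299}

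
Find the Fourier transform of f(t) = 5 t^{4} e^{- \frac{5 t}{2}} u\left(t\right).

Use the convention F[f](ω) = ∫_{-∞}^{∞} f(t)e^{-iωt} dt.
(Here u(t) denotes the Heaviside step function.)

F(ω) = \frac{3840}{\left(2 i \omega + 5\right)^{5}}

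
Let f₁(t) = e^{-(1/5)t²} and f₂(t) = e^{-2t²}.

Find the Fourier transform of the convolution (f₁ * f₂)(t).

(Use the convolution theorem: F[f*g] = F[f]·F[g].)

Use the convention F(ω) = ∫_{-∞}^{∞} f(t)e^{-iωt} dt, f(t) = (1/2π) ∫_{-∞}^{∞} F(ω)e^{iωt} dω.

F[f₁*f₂](ω) = \frac{\sqrt{10} \pi e^{- \frac{11 \omega^{2}}{8}}}{2}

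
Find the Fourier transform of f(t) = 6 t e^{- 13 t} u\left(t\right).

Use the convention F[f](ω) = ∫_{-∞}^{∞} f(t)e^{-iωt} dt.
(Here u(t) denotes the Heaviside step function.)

F(ω) = \frac{6}{\left(i \omega + 13\right)^{2}}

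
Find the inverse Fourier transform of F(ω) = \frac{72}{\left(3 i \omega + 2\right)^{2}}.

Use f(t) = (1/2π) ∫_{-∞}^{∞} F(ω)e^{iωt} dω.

f(t) = 8 t e^{- \frac{2 t}{3}} u\left(t\right)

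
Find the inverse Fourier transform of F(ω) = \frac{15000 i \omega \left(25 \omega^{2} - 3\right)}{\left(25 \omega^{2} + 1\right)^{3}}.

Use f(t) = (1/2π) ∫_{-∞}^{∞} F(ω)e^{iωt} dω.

f(t) = 6 t e^{- \frac{\left|{t}\right|}{5}} \left|{t}\right|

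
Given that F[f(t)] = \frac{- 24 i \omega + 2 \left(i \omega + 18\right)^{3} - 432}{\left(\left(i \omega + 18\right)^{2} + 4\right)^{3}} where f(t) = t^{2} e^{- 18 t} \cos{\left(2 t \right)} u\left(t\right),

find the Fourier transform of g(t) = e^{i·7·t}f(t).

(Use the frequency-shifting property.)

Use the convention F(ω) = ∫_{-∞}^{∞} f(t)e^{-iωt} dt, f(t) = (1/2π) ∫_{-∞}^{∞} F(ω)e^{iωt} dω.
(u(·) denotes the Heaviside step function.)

F[g](ω) = \frac{2 \left(12 i \left(7 - \omega\right) + \left(i \left(\omega - 7\right) + 18\right)^{3} - 216\right)}{\left(\left(i \left(\omega - 7\right) + 18\right)^{2} + 4\right)^{3}}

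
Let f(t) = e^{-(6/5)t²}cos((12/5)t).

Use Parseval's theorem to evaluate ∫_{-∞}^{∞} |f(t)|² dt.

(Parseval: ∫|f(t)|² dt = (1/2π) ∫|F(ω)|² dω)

∫|f(t)|² dt = \frac{\sqrt{15} \sqrt{\pi} \left(1 + e^{\frac{12}{5}}\right)}{12 e^{\frac{12}{5}}}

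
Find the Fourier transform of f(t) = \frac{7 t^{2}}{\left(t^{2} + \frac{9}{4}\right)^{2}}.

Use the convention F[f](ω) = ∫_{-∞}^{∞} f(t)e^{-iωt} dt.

F(ω) = \frac{7 \pi \left(2 - 3 \left|{\omega}\right|\right) e^{- \frac{3 \left|{\omega}\right|}{2}}}{6}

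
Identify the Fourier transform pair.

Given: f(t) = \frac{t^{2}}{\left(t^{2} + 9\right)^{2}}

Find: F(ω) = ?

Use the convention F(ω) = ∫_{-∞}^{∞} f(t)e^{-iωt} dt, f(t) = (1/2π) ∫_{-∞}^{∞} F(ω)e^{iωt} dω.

F(ω) = \frac{\pi \left(1 - 3 \left|{\omega}\right|\right) e^{- 3 \left|{\omega}\right|}}{6}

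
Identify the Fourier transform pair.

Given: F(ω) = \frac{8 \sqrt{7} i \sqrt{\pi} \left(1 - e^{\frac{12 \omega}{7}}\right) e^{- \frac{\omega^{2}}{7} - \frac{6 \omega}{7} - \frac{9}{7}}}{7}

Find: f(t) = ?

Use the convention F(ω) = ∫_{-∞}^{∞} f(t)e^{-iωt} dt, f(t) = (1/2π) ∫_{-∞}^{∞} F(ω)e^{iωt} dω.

f(t) = 8 e^{- \frac{7 t^{2}}{4}} \sin{\left(3 t \right)}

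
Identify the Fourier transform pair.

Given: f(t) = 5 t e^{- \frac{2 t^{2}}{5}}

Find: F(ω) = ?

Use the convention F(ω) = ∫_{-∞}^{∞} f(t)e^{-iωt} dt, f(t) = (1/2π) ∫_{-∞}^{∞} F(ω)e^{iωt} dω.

F(ω) = - \frac{25 \sqrt{10} i \sqrt{\pi} \omega e^{- \frac{5 \omega^{2}}{8}}}{8}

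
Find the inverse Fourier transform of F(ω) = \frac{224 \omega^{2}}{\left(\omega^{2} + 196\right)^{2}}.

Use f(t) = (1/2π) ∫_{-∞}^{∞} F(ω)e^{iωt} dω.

f(t) = 4 \left(1 - 14 \left|{t}\right|\right) e^{- 14 \left|{t}\right|}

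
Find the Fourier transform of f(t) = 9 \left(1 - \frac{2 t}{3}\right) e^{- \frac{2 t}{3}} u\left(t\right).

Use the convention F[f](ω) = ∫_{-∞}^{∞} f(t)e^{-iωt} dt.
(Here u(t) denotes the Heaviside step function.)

F(ω) = \frac{81 i \omega}{- 9 \omega^{2} + 12 i \omega + 4}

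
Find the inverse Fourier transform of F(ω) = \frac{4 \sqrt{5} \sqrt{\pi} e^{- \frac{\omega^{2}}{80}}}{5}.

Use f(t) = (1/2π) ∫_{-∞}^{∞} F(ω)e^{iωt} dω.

f(t) = 8 e^{- 20 t^{2}}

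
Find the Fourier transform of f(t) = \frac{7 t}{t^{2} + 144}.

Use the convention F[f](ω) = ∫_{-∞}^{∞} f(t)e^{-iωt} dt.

F(ω) = - 7 i \pi e^{- 12 \left|{\omega}\right|} \operatorname{sign}{\left(\omega \right)}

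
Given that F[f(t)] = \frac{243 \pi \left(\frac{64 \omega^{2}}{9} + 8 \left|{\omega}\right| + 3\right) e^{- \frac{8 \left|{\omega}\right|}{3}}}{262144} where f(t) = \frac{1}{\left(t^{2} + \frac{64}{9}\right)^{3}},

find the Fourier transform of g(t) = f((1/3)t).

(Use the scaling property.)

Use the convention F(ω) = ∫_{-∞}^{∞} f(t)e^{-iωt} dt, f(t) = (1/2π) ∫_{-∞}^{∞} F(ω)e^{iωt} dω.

F[g](ω) = \frac{729 \pi \left(64 \omega^{2} + 24 \left|{\omega}\right| + 3\right) e^{- 8 \left|{\omega}\right|}}{262144}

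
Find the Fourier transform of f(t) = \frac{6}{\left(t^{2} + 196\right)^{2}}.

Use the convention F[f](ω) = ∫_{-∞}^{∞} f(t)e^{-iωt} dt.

F(ω) = \frac{3 \pi \left(14 \left|{\omega}\right| + 1\right) e^{- 14 \left|{\omega}\right|}}{2744}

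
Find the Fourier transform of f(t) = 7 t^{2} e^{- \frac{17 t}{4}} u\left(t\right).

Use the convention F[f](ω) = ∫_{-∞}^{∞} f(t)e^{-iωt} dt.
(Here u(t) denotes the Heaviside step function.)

F(ω) = \frac{896}{\left(4 i \omega + 17\right)^{3}}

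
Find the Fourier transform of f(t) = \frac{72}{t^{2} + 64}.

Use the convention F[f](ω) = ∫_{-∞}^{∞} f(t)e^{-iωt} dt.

F(ω) = 9 \pi e^{- 8 \left|{\omega}\right|}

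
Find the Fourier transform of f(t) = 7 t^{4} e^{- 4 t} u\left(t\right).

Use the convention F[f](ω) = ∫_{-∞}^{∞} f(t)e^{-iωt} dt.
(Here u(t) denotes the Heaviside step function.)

F(ω) = \frac{168}{\left(i \omega + 4\right)^{5}}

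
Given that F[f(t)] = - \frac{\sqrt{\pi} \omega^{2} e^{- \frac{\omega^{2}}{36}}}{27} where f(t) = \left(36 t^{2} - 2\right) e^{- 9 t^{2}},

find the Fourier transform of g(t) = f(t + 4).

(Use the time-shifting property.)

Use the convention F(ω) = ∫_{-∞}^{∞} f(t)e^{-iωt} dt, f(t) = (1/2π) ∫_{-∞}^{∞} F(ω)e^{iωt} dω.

F[g](ω) = - \frac{\sqrt{\pi} \omega^{2} e^{- \frac{\omega \left(\omega - 144 i\right)}{36}}}{27}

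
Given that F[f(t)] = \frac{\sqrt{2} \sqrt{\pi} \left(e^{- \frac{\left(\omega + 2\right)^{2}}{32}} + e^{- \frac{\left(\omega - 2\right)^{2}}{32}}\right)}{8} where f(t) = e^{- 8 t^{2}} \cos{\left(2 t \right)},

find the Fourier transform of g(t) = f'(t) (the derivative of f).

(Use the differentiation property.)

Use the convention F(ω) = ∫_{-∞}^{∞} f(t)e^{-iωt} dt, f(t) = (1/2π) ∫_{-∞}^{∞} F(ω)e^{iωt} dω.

F[g](ω) = \frac{\sqrt{2} i \sqrt{\pi} \omega \left(e^{\frac{\omega}{4}} + 1\right) e^{- \frac{\omega^{2}}{32} - \frac{\omega}{8} - \frac{1}{8}}}{8}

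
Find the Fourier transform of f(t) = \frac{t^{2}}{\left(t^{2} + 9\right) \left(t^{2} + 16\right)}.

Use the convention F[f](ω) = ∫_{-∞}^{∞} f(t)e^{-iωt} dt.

F(ω) = \frac{\pi \left(4 - 3 e^{\left|{\omega}\right|}\right) e^{- 4 \left|{\omega}\right|}}{7}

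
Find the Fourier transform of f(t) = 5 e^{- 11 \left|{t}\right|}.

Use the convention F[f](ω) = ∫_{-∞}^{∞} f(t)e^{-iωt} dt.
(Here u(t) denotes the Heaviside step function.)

F(ω) = \frac{110}{\omega^{2} + 121}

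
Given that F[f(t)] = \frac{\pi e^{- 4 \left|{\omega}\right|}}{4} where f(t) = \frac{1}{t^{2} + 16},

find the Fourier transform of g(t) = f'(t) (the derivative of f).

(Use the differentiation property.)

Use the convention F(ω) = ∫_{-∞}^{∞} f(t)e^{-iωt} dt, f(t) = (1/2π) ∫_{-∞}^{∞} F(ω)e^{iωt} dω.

F[g](ω) = \frac{i \pi \omega e^{- 4 \left|{\omega}\right|}}{4}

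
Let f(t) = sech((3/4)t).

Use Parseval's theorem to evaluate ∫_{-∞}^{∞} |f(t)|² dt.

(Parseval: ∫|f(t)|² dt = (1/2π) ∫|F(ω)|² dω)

∫|f(t)|² dt = \frac{8}{3}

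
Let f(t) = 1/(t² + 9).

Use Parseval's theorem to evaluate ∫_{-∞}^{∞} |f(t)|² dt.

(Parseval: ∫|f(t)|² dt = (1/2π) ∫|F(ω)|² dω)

∫|f(t)|² dt = \frac{\pi}{54}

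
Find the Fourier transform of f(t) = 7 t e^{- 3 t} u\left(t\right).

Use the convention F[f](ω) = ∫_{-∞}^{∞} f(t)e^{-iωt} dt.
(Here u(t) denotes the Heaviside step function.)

F(ω) = \frac{7}{\left(i \omega + 3\right)^{2}}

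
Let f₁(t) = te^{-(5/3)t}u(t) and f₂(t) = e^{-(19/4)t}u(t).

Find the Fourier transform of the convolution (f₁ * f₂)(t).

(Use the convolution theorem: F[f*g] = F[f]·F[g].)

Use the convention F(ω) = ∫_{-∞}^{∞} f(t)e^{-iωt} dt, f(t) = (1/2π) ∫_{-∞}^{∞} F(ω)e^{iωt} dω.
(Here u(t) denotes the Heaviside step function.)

F[f₁*f₂](ω) = \frac{36}{\left(3 i \omega + 5\right)^{2} \left(4 i \omega + 19\right)}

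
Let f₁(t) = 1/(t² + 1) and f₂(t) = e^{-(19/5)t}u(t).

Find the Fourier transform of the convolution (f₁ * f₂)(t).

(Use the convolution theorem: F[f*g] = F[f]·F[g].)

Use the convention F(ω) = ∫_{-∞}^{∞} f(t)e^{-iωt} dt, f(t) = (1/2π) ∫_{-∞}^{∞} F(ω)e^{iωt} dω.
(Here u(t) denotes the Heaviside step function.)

F[f₁*f₂](ω) = \frac{5 \pi e^{- \left|{\omega}\right|}}{5 i \omega + 19}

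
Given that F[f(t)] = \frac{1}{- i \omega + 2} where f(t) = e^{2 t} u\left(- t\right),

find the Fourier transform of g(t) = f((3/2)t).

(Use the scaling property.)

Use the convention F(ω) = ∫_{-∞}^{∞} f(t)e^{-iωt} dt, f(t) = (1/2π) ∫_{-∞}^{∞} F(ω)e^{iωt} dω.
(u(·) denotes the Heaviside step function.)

F[g](ω) = \frac{i}{\omega + 3 i}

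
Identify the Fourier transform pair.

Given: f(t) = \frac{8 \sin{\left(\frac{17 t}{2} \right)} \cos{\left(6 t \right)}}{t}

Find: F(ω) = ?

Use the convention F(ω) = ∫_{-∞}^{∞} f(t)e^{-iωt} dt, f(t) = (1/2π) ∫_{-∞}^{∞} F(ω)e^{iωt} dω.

F(ω) = \begin{cases} 8 \pi & \text{for}\: \omega > - \frac{5}{2} \wedge \omega < \frac{5}{2} \\4 \pi & \text{for}\: \omega > - \frac{29}{2} \wedge \omega < \frac{29}{2} \\0 & \text{otherwise} \end{cases}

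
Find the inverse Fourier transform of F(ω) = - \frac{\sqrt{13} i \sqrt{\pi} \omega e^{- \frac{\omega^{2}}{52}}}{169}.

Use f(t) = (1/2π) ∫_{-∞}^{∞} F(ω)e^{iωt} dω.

f(t) = 2 t e^{- 13 t^{2}}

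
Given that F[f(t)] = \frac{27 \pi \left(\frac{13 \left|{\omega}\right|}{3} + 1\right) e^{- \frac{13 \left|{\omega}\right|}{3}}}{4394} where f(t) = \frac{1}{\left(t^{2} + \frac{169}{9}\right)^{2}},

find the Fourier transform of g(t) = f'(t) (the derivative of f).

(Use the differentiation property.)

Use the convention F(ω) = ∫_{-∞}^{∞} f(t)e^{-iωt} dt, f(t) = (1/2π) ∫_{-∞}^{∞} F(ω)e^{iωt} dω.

F[g](ω) = \frac{9 i \pi \omega \left(13 \left|{\omega}\right| + 3\right) e^{- \frac{13 \left|{\omega}\right|}{3}}}{4394}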